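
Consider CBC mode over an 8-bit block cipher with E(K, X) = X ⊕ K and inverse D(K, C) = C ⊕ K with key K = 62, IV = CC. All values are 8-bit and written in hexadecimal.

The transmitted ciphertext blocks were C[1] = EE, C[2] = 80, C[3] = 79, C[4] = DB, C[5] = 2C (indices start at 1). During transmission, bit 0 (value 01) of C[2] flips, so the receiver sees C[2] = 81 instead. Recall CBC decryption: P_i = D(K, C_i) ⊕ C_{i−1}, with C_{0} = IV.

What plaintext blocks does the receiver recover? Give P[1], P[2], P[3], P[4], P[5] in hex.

Only C[2] changed, to 81. In CBC, a change in C_i garbles P_i and flips the same bit in P_{i+1}. Decrypting the received ciphertext:
P[1]: D(K, EE) = 8C; 8C ⊕ CC = 40.
P[2]: D(K, 81) = E3; E3 ⊕ EE = 0D.
P[3]: D(K, 79) = 1B; 1B ⊕ 81 = 9A.
P[4]: D(K, DB) = B9; B9 ⊕ 79 = C0.
P[5]: D(K, 2C) = 4E; 4E ⊕ DB = 95.
Blocks that differ from the original plaintext: P[2], P[3].

P[1] = 40, P[2] = 0D, P[3] = 9A, P[4] = C0, P[5] = 95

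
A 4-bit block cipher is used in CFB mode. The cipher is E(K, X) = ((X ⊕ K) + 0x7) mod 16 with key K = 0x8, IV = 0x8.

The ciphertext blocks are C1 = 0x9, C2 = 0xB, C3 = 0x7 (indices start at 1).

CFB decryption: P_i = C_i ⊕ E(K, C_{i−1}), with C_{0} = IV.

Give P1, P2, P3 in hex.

P1 = 0xE, P2 = 0x3, P3 = 0xD

P1: E(K, 0x8) = 0x7; 0x9 ⊕ 0x7 = 0xE.
P2: E(K, 0x9) = 0x8; 0xB ⊕ 0x8 = 0x3.
P3: E(K, 0xB) = 0xA; 0x7 ⊕ 0xA = 0xD.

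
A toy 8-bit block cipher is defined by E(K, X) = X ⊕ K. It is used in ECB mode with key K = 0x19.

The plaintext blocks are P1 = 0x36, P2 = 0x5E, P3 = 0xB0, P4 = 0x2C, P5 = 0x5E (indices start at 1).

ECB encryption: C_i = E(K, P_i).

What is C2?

C2 = 0x47

C2: E(K, 0x5E) = 0x47.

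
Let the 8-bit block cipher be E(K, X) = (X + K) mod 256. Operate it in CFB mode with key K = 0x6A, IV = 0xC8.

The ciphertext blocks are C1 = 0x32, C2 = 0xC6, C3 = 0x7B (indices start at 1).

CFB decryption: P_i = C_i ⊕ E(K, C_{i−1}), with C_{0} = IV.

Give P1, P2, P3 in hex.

P1: E(K, 0xC8) = 0x32; 0x32 ⊕ 0x32 = 0x00.
P2: E(K, 0x32) = 0x9C; 0xC6 ⊕ 0x9C = 0x5A.
P3: E(K, 0xC6) = 0x30; 0x7B ⊕ 0x30 = 0x4B.

P1 = 0x00, P2 = 0x5A, P3 = 0x4B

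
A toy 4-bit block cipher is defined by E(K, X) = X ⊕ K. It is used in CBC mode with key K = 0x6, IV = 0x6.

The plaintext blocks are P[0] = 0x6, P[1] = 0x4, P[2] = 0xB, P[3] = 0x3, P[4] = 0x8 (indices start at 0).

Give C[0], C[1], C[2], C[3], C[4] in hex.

C[0] = 0x6, C[1] = 0x4, C[2] = 0x9, C[3] = 0xC, C[4] = 0x2

CBC encryption: C_i = E(K, P_i ⊕ C_{i−1}), with C_{−1} = IV.
C[0]: P[0] ⊕ 0x6 = 0x0; E(K, 0x0) = 0x6.
C[1]: P[1] ⊕ 0x6 = 0x2; E(K, 0x2) = 0x4.
C[2]: P[2] ⊕ 0x4 = 0xF; E(K, 0xF) = 0x9.
C[3]: P[3] ⊕ 0x9 = 0xA; E(K, 0xA) = 0xC.
C[4]: P[4] ⊕ 0xC = 0x4; E(K, 0x4) = 0x2.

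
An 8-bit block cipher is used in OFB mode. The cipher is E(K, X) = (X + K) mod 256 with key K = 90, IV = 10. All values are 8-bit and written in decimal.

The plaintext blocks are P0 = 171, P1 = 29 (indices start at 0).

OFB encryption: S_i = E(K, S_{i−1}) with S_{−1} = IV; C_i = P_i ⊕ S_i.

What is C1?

C1 = 163

C0: S = E(K, 10) = 100; 171 ⊕ 100 = 207.
C1: S = E(K, 100) = 190; 29 ⊕ 190 = 163.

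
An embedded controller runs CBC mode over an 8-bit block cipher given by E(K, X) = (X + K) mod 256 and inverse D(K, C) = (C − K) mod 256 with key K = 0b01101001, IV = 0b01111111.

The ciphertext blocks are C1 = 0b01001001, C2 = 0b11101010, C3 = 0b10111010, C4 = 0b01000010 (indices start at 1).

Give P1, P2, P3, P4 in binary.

P1 = 0b10011111, P2 = 0b11001000, P3 = 0b10111011, P4 = 0b01100011

CBC decryption: P_i = D(K, C_i) ⊕ C_{i−1}, with C_{0} = IV.
P1: D(K, 0b01001001) = 0b11100000; 0b11100000 ⊕ 0b01111111 = 0b10011111.
P2: D(K, 0b11101010) = 0b10000001; 0b10000001 ⊕ 0b01001001 = 0b11001000.
P3: D(K, 0b10111010) = 0b01010001; 0b01010001 ⊕ 0b11101010 = 0b10111011.
P4: D(K, 0b01000010) = 0b11011001; 0b11011001 ⊕ 0b10111010 = 0b01100011.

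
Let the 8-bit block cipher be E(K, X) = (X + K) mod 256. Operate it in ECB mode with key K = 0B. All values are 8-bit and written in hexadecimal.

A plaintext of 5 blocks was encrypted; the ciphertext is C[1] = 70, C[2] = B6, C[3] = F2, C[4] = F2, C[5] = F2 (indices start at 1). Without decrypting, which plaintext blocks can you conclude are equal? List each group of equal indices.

ECB encrypts each block independently with the same key, so equal ciphertext blocks imply equal plaintext blocks.
C[3] = C[4] = C[5] = F2, so P[3] = P[4] = P[5].

P[3] = P[4] = P[5]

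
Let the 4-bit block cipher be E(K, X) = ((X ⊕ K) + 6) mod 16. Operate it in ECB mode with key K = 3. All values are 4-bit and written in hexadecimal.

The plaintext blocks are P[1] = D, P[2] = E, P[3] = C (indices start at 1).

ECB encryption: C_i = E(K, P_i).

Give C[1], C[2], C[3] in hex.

C[1]: E(K, D) = 4.
C[2]: E(K, E) = 3.
C[3]: E(K, C) = 5.

C[1] = 4, C[2] = 3, C[3] = 5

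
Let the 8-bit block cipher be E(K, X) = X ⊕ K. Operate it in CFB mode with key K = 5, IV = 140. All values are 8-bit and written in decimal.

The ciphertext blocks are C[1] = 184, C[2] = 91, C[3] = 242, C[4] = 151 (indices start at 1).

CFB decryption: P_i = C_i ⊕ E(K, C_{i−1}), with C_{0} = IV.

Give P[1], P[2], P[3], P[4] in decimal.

P[1]: E(K, 140) = 137; 184 ⊕ 137 = 49.
P[2]: E(K, 184) = 189; 91 ⊕ 189 = 230.
P[3]: E(K, 91) = 94; 242 ⊕ 94 = 172.
P[4]: E(K, 242) = 247; 151 ⊕ 247 = 96.

P[1] = 49, P[2] = 230, P[3] = 172, P[4] = 96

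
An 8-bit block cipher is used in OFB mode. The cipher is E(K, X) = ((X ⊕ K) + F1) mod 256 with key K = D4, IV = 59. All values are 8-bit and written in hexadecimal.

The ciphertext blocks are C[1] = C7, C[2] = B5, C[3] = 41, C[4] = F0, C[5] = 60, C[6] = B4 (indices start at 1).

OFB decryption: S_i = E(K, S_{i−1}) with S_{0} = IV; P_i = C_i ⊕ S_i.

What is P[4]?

P[1]: S = E(K, 59) = 7E; C7 ⊕ 7E = B9.
P[2]: S = E(K, 7E) = 9B; B5 ⊕ 9B = 2E.
P[3]: S = E(K, 9B) = 40; 41 ⊕ 40 = 01.
P[4]: S = E(K, 40) = 85; F0 ⊕ 85 = 75.

P[4] = 75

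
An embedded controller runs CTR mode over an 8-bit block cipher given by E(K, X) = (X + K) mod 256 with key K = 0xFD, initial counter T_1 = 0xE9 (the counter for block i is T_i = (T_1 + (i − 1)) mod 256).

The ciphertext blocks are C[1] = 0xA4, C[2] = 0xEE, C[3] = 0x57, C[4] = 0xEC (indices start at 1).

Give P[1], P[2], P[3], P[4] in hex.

P[1] = 0x42, P[2] = 0x09, P[3] = 0xBF, P[4] = 0x05

CTR decryption: S_i = E(K, T_i) where T_i is the counter for block i; P_i = C_i ⊕ S_i.
P[1]: T = 0xE9, S = E(K, T) = 0xE6; 0xA4 ⊕ 0xE6 = 0x42.
P[2]: T = 0xEA, S = E(K, T) = 0xE7; 0xEE ⊕ 0xE7 = 0x09.
P[3]: T = 0xEB, S = E(K, T) = 0xE8; 0x57 ⊕ 0xE8 = 0xBF.
P[4]: T = 0xEC, S = E(K, T) = 0xE9; 0xEC ⊕ 0xE9 = 0x05.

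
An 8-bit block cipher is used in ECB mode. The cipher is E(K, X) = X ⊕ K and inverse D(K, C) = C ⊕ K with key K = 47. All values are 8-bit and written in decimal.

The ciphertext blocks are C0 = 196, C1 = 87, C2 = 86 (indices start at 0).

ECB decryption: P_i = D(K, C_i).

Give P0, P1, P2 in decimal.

P0 = 235, P1 = 120, P2 = 121

P0: D(K, 196) = 235.
P1: D(K, 87) = 120.
P2: D(K, 86) = 121.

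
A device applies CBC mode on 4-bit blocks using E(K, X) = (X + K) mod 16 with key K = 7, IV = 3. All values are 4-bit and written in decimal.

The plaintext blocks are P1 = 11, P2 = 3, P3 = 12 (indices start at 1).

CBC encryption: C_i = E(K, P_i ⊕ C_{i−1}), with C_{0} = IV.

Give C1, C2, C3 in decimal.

C1: P1 ⊕ 3 = 8; E(K, 8) = 15.
C2: P2 ⊕ 15 = 12; E(K, 12) = 3.
C3: P3 ⊕ 3 = 15; E(K, 15) = 6.

C1 = 15, C2 = 3, C3 = 6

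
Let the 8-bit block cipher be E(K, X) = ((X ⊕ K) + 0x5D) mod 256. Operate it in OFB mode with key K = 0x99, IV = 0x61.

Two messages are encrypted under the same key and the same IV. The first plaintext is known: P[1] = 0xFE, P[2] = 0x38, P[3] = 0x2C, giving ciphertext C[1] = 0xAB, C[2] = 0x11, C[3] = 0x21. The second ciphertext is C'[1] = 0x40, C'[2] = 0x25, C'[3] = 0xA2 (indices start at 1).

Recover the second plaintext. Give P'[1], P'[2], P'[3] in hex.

P'[1] = 0x15, P'[2] = 0x0C, P'[3] = 0xAF

In OFB with a reused IV, both messages share the same keystream S_i, so C_i ⊕ C'_i = P_i ⊕ P'_i and thus P'_i = P_i ⊕ C_i ⊕ C'_i.
P'[1]: 0xFE ⊕ 0xAB ⊕ 0x40 = 0x15.
P'[2]: 0x38 ⊕ 0x11 ⊕ 0x25 = 0x0C.
P'[3]: 0x2C ⊕ 0x21 ⊕ 0xA2 = 0xAF.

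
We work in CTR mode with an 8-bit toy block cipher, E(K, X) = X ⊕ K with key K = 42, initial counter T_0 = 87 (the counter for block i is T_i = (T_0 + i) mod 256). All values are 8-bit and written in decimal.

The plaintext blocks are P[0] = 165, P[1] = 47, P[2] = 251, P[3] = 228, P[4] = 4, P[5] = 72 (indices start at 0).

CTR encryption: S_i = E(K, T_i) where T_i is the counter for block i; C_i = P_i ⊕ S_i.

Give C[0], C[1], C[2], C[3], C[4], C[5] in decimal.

C[0] = 216, C[1] = 93, C[2] = 136, C[3] = 148, C[4] = 117, C[5] = 62

C[0]: T = 87, S = E(K, T) = 125; 165 ⊕ 125 = 216.
C[1]: T = 88, S = E(K, T) = 114; 47 ⊕ 114 = 93.
C[2]: T = 89, S = E(K, T) = 115; 251 ⊕ 115 = 136.
C[3]: T = 90, S = E(K, T) = 112; 228 ⊕ 112 = 148.
C[4]: T = 91, S = E(K, T) = 113; 4 ⊕ 113 = 117.
C[5]: T = 92, S = E(K, T) = 118; 72 ⊕ 118 = 62.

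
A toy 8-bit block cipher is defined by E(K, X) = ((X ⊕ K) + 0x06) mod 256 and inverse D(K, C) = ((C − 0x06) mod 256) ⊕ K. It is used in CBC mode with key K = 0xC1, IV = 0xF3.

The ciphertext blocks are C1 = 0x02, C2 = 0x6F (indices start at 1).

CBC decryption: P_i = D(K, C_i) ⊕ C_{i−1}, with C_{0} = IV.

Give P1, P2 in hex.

P1: D(K, 0x02) = 0x3D; 0x3D ⊕ 0xF3 = 0xCE.
P2: D(K, 0x6F) = 0xA8; 0xA8 ⊕ 0x02 = 0xAA.

P1 = 0xCE, P2 = 0xAA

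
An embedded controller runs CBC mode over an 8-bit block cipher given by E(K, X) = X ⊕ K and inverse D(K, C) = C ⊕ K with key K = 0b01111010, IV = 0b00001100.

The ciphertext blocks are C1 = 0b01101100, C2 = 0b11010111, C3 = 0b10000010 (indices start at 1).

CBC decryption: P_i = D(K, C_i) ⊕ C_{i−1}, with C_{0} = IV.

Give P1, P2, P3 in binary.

P1 = 0b00011010, P2 = 0b11000001, P3 = 0b00101111

P1: D(K, 0b01101100) = 0b00010110; 0b00010110 ⊕ 0b00001100 = 0b00011010.
P2: D(K, 0b11010111) = 0b10101101; 0b10101101 ⊕ 0b01101100 = 0b11000001.
P3: D(K, 0b10000010) = 0b11111000; 0b11111000 ⊕ 0b11010111 = 0b00101111.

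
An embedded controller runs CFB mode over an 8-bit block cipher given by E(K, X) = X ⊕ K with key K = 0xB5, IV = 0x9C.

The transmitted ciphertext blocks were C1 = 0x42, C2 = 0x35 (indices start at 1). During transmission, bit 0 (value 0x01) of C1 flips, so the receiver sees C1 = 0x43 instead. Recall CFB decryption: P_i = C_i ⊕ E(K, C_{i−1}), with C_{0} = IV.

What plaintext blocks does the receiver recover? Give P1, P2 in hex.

Only C1 changed, to 0x43. In CFB, a change in C_i flips the same bit in P_i and garbles P_{i+1}. Decrypting the received ciphertext:
P1: E(K, 0x9C) = 0x29; 0x43 ⊕ 0x29 = 0x6A.
P2: E(K, 0x43) = 0xF6; 0x35 ⊕ 0xF6 = 0xC3.
Blocks that differ from the original plaintext: P1, P2.

P1 = 0x6A, P2 = 0xC3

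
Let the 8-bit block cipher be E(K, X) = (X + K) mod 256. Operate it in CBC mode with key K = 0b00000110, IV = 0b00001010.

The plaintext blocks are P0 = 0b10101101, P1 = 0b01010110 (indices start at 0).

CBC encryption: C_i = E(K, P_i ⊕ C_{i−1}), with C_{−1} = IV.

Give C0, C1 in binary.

C0: P0 ⊕ 0b00001010 = 0b10100111; E(K, 0b10100111) = 0b10101101.
C1: P1 ⊕ 0b10101101 = 0b11111011; E(K, 0b11111011) = 0b00000001.

C0 = 0b10101101, C1 = 0b00000001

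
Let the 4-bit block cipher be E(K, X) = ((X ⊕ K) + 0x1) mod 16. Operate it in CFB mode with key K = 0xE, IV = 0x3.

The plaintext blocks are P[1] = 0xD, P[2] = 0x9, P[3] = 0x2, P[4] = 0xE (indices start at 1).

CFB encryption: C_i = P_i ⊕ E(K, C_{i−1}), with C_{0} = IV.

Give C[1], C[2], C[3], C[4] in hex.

C[1] = 0x3, C[2] = 0x7, C[3] = 0x8, C[4] = 0x9

C[1]: E(K, 0x3) = 0xE; 0xD ⊕ 0xE = 0x3.
C[2]: E(K, 0x3) = 0xE; 0x9 ⊕ 0xE = 0x7.
C[3]: E(K, 0x7) = 0xA; 0x2 ⊕ 0xA = 0x8.
C[4]: E(K, 0x8) = 0x7; 0xE ⊕ 0x7 = 0x9.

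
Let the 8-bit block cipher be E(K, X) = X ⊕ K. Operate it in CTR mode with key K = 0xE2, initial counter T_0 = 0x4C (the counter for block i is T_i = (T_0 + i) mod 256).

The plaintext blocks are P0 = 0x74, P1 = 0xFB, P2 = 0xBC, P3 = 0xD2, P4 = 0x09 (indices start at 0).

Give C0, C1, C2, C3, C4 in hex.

CTR encryption: S_i = E(K, T_i) where T_i is the counter for block i; C_i = P_i ⊕ S_i.
C0: T = 0x4C, S = E(K, T) = 0xAE; 0x74 ⊕ 0xAE = 0xDA.
C1: T = 0x4D, S = E(K, T) = 0xAF; 0xFB ⊕ 0xAF = 0x54.
C2: T = 0x4E, S = E(K, T) = 0xAC; 0xBC ⊕ 0xAC = 0x10.
C3: T = 0x4F, S = E(K, T) = 0xAD; 0xD2 ⊕ 0xAD = 0x7F.
C4: T = 0x50, S = E(K, T) = 0xB2; 0x09 ⊕ 0xB2 = 0xBB.

C0 = 0xDA, C1 = 0x54, C2 = 0x10, C3 = 0x7F, C4 = 0xBB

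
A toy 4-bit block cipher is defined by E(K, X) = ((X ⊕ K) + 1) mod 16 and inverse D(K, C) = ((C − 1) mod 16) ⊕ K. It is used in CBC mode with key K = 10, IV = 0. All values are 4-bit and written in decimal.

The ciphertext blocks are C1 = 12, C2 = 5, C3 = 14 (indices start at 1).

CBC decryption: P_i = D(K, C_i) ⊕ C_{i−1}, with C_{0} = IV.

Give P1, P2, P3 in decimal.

P1 = 1, P2 = 2, P3 = 2

P1: D(K, 12) = 1; 1 ⊕ 0 = 1.
P2: D(K, 5) = 14; 14 ⊕ 12 = 2.
P3: D(K, 14) = 7; 7 ⊕ 5 = 2.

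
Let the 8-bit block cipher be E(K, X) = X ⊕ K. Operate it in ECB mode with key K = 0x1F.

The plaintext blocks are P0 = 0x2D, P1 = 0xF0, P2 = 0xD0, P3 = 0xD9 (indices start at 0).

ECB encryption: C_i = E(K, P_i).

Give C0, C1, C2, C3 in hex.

C0: E(K, 0x2D) = 0x32.
C1: E(K, 0xF0) = 0xEF.
C2: E(K, 0xD0) = 0xCF.
C3: E(K, 0xD9) = 0xC6.

C0 = 0x32, C1 = 0xEF, C2 = 0xCF, C3 = 0xC6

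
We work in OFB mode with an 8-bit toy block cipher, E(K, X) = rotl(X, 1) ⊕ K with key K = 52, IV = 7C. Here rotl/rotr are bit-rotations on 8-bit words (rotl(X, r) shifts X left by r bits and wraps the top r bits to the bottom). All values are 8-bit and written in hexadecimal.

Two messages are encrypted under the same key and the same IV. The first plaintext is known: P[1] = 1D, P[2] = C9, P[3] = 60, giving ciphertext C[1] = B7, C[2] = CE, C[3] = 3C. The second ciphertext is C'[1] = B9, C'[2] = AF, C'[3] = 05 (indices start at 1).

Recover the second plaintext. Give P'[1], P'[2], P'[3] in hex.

In OFB with a reused IV, both messages share the same keystream S_i, so C_i ⊕ C'_i = P_i ⊕ P'_i and thus P'_i = P_i ⊕ C_i ⊕ C'_i.
P'[1]: 1D ⊕ B7 ⊕ B9 = 13.
P'[2]: C9 ⊕ CE ⊕ AF = A8.
P'[3]: 60 ⊕ 3C ⊕ 05 = 59.

P'[1] = 13, P'[2] = A8, P'[3] = 59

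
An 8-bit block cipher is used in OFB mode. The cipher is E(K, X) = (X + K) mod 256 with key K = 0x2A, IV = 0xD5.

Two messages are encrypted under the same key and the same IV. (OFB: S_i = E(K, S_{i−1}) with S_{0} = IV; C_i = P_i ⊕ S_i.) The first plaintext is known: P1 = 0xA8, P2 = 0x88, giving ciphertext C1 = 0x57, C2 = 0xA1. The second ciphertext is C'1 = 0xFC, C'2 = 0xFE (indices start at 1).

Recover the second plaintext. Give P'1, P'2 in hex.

P'1 = 0x03, P'2 = 0xD7

In OFB with a reused IV, both messages share the same keystream S_i, so C_i ⊕ C'_i = P_i ⊕ P'_i and thus P'_i = P_i ⊕ C_i ⊕ C'_i.
P'1: 0xA8 ⊕ 0x57 ⊕ 0xFC = 0x03.
P'2: 0x88 ⊕ 0xA1 ⊕ 0xFE = 0xD7.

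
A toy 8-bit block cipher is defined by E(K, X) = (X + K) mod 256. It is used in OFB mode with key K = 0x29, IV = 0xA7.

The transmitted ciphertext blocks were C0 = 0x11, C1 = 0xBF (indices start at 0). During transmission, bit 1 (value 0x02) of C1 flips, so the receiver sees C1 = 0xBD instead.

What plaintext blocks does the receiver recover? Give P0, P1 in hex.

OFB decryption: S_i = E(K, S_{i−1}) with S_{−1} = IV; P_i = C_i ⊕ S_i.
Only C1 changed, to 0xBD. In OFB, a change in C_i flips the same bit in P_i only; the keystream is unaffected. Decrypting the received ciphertext:
P0: S = E(K, 0xA7) = 0xD0; 0x11 ⊕ 0xD0 = 0xC1.
P1: S = E(K, 0xD0) = 0xF9; 0xBD ⊕ 0xF9 = 0x44.
Blocks that differ from the original plaintext: P1.

P0 = 0xC1, P1 = 0x44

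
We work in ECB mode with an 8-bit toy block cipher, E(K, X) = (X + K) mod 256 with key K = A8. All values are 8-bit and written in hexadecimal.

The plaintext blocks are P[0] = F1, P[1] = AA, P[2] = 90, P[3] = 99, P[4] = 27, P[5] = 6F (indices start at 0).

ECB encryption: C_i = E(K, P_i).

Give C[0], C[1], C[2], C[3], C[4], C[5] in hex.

C[0] = 99, C[1] = 52, C[2] = 38, C[3] = 41, C[4] = CF, C[5] = 17

C[0]: E(K, F1) = 99.
C[1]: E(K, AA) = 52.
C[2]: E(K, 90) = 38.
C[3]: E(K, 99) = 41.
C[4]: E(K, 27) = CF.
C[5]: E(K, 6F) = 17.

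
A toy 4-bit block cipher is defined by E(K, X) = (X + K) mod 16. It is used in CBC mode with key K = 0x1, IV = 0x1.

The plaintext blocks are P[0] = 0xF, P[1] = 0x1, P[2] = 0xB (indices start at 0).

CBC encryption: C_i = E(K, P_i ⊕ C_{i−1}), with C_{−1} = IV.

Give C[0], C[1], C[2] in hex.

C[0] = 0xF, C[1] = 0xF, C[2] = 0x5

C[0]: P[0] ⊕ 0x1 = 0xE; E(K, 0xE) = 0xF.
C[1]: P[1] ⊕ 0xF = 0xE; E(K, 0xE) = 0xF.
C[2]: P[2] ⊕ 0xF = 0x4; E(K, 0x4) = 0x5.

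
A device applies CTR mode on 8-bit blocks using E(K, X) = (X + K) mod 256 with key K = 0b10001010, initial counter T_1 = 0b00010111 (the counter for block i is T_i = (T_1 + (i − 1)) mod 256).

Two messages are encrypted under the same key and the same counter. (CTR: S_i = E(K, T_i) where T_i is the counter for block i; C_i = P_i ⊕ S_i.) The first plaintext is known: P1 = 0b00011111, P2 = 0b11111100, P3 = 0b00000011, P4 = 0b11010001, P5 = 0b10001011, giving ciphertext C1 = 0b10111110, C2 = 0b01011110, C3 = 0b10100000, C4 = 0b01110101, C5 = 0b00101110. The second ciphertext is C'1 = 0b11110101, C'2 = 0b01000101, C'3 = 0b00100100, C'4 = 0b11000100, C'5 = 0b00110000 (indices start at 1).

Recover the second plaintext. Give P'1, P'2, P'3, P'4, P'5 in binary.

In CTR with a reused counter, both messages share the same keystream S_i, so C_i ⊕ C'_i = P_i ⊕ P'_i and thus P'_i = P_i ⊕ C_i ⊕ C'_i.
P'1: 0b00011111 ⊕ 0b10111110 ⊕ 0b11110101 = 0b01010100.
P'2: 0b11111100 ⊕ 0b01011110 ⊕ 0b01000101 = 0b11100111.
P'3: 0b00000011 ⊕ 0b10100000 ⊕ 0b00100100 = 0b10000111.
P'4: 0b11010001 ⊕ 0b01110101 ⊕ 0b11000100 = 0b01100000.
P'5: 0b10001011 ⊕ 0b00101110 ⊕ 0b00110000 = 0b10010101.

P'1 = 0b01010100, P'2 = 0b11100111, P'3 = 0b10000111, P'4 = 0b01100000, P'5 = 0b10010101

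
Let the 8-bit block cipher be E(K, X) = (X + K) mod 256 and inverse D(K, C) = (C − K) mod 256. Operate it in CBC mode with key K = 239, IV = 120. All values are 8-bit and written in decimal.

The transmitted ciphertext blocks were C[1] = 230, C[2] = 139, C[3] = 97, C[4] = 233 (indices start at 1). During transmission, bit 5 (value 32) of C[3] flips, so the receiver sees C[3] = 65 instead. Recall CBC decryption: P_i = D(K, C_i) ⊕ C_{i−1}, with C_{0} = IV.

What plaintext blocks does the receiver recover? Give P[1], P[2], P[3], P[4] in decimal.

Only C[3] changed, to 65. In CBC, a change in C_i garbles P_i and flips the same bit in P_{i+1}. Decrypting the received ciphertext:
P[1]: D(K, 230) = 247; 247 ⊕ 120 = 143.
P[2]: D(K, 139) = 156; 156 ⊕ 230 = 122.
P[3]: D(K, 65) = 82; 82 ⊕ 139 = 217.
P[4]: D(K, 233) = 250; 250 ⊕ 65 = 187.
Blocks that differ from the original plaintext: P[3], P[4].

P[1] = 143, P[2] = 122, P[3] = 217, P[4] = 187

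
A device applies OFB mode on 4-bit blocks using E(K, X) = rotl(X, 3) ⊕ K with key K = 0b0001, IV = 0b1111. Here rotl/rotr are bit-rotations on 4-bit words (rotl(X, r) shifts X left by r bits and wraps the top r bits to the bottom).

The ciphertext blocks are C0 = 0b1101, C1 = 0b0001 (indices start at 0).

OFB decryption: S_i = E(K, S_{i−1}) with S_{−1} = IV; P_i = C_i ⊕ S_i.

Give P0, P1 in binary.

P0 = 0b0011, P1 = 0b0111

P0: S = E(K, 0b1111) = 0b1110; 0b1101 ⊕ 0b1110 = 0b0011.
P1: S = E(K, 0b1110) = 0b0110; 0b0001 ⊕ 0b0110 = 0b0111.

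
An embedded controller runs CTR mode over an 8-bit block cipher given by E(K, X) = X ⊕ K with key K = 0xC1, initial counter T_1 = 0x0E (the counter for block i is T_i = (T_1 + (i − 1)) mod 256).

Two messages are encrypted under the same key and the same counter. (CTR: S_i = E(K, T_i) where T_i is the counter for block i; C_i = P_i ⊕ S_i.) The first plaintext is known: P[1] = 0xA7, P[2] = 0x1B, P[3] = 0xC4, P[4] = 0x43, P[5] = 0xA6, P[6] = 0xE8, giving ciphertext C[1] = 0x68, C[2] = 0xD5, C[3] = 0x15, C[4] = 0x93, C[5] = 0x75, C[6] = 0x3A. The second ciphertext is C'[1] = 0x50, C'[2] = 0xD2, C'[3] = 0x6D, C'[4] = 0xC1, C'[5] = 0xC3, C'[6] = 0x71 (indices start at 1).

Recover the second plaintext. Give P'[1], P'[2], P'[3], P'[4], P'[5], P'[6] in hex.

P'[1] = 0x9F, P'[2] = 0x1C, P'[3] = 0xBC, P'[4] = 0x11, P'[5] = 0x10, P'[6] = 0xA3

In CTR with a reused counter, both messages share the same keystream S_i, so C_i ⊕ C'_i = P_i ⊕ P'_i and thus P'_i = P_i ⊕ C_i ⊕ C'_i.
P'[1]: 0xA7 ⊕ 0x68 ⊕ 0x50 = 0x9F.
P'[2]: 0x1B ⊕ 0xD5 ⊕ 0xD2 = 0x1C.
P'[3]: 0xC4 ⊕ 0x15 ⊕ 0x6D = 0xBC.
P'[4]: 0x43 ⊕ 0x93 ⊕ 0xC1 = 0x11.
P'[5]: 0xA6 ⊕ 0x75 ⊕ 0xC3 = 0x10.
P'[6]: 0xE8 ⊕ 0x3A ⊕ 0x71 = 0xA3.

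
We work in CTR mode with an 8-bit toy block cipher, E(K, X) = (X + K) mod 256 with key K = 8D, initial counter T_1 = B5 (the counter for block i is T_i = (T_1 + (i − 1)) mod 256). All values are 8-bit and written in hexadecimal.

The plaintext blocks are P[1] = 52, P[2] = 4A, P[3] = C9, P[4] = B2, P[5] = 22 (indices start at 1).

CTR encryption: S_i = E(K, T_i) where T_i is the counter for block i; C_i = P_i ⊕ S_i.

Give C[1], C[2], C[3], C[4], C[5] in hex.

C[1]: T = B5, S = E(K, T) = 42; 52 ⊕ 42 = 10.
C[2]: T = B6, S = E(K, T) = 43; 4A ⊕ 43 = 09.
C[3]: T = B7, S = E(K, T) = 44; C9 ⊕ 44 = 8D.
C[4]: T = B8, S = E(K, T) = 45; B2 ⊕ 45 = F7.
C[5]: T = B9, S = E(K, T) = 46; 22 ⊕ 46 = 64.

C[1] = 10, C[2] = 09, C[3] = 8D, C[4] = F7, C[5] = 64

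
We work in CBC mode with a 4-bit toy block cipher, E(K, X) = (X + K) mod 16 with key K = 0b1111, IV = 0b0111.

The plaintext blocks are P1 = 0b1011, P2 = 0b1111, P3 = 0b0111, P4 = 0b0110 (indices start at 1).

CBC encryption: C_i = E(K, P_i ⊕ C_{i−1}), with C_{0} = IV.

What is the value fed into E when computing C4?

C1: P1 ⊕ 0b0111 = 0b1100; E(K, 0b1100) = 0b1011.
C2: P2 ⊕ 0b1011 = 0b0100; E(K, 0b0100) = 0b0011.
C3: P3 ⊕ 0b0011 = 0b0100; E(K, 0b0100) = 0b0011.
C4: P4 ⊕ 0b0011 = 0b0101; E(K, 0b0101) = 0b0100.
So the input to E for block 4 is 0b0101.

0b0101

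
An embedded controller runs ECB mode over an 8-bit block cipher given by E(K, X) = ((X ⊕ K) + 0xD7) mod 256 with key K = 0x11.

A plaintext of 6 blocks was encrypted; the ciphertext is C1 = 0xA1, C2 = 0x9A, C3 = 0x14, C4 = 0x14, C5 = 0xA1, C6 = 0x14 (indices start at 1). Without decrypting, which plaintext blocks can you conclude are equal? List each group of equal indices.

ECB encrypts each block independently with the same key, so equal ciphertext blocks imply equal plaintext blocks.
C1 = C5 = 0xA1, so P1 = P5.
C3 = C4 = C6 = 0x14, so P3 = P4 = P6.

P1 = P5; P3 = P4 = P6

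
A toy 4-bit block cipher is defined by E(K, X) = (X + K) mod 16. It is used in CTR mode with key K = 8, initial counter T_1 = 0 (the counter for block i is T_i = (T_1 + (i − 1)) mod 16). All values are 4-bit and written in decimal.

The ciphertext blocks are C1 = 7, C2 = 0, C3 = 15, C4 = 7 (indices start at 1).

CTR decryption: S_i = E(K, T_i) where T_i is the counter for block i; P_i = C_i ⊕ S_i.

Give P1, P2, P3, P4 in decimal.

P1 = 15, P2 = 9, P3 = 5, P4 = 12

P1: T = 0, S = E(K, T) = 8; 7 ⊕ 8 = 15.
P2: T = 1, S = E(K, T) = 9; 0 ⊕ 9 = 9.
P3: T = 2, S = E(K, T) = 10; 15 ⊕ 10 = 5.
P4: T = 3, S = E(K, T) = 11; 7 ⊕ 11 = 12.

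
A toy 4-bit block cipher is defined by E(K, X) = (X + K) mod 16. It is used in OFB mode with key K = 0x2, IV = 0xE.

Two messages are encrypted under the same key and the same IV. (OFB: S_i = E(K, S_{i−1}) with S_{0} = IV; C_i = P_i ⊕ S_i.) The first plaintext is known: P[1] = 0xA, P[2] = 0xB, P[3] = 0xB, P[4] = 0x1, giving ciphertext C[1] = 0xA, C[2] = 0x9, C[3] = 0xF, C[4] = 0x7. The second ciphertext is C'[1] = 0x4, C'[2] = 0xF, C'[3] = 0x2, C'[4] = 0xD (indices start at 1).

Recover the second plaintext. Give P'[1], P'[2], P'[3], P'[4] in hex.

P'[1] = 0x4, P'[2] = 0xD, P'[3] = 0x6, P'[4] = 0xB

In OFB with a reused IV, both messages share the same keystream S_i, so C_i ⊕ C'_i = P_i ⊕ P'_i and thus P'_i = P_i ⊕ C_i ⊕ C'_i.
P'[1]: 0xA ⊕ 0xA ⊕ 0x4 = 0x4.
P'[2]: 0xB ⊕ 0x9 ⊕ 0xF = 0xD.
P'[3]: 0xB ⊕ 0xF ⊕ 0x2 = 0x6.
P'[4]: 0x1 ⊕ 0x7 ⊕ 0xD = 0xB.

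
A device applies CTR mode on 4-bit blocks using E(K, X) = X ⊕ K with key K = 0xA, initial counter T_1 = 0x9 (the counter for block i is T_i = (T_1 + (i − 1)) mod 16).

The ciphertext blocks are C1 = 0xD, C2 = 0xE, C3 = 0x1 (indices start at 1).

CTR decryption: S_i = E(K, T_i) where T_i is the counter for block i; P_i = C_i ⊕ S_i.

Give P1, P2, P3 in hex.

P1 = 0xE, P2 = 0xE, P3 = 0x0

P1: T = 0x9, S = E(K, T) = 0x3; 0xD ⊕ 0x3 = 0xE.
P2: T = 0xA, S = E(K, T) = 0x0; 0xE ⊕ 0x0 = 0xE.
P3: T = 0xB, S = E(K, T) = 0x1; 0x1 ⊕ 0x1 = 0x0.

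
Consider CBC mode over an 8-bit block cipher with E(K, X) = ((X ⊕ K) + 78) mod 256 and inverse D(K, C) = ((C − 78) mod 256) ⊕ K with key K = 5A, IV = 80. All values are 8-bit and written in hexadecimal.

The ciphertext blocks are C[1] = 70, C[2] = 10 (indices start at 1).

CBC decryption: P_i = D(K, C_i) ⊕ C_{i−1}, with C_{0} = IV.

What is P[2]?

P[2] = B2

P[2]: D(K, 10) = C2; C2 ⊕ 70 = B2.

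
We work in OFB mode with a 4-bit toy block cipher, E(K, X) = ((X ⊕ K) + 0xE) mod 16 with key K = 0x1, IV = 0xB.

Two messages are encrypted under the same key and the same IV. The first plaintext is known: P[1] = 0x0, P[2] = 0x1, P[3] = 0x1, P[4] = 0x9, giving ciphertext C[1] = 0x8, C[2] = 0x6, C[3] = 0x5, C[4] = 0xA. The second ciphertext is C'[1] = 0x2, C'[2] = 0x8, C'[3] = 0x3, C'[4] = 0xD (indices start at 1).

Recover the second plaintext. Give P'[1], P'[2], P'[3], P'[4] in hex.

In OFB with a reused IV, both messages share the same keystream S_i, so C_i ⊕ C'_i = P_i ⊕ P'_i and thus P'_i = P_i ⊕ C_i ⊕ C'_i.
P'[1]: 0x0 ⊕ 0x8 ⊕ 0x2 = 0xA.
P'[2]: 0x1 ⊕ 0x6 ⊕ 0x8 = 0xF.
P'[3]: 0x1 ⊕ 0x5 ⊕ 0x3 = 0x7.
P'[4]: 0x9 ⊕ 0xA ⊕ 0xD = 0xE.

P'[1] = 0xA, P'[2] = 0xF, P'[3] = 0x7, P'[4] = 0xE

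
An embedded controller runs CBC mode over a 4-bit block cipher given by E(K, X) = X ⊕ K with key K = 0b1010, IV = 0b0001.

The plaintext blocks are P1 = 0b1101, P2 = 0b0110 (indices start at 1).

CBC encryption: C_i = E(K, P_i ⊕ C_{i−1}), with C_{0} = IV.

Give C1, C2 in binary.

C1 = 0b0110, C2 = 0b1010

C1: P1 ⊕ 0b0001 = 0b1100; E(K, 0b1100) = 0b0110.
C2: P2 ⊕ 0b0110 = 0b0000; E(K, 0b0000) = 0b1010.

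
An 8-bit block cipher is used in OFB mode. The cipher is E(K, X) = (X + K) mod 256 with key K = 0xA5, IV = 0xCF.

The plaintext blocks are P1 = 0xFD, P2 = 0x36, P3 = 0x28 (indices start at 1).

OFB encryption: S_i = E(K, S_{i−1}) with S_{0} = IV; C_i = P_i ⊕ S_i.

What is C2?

C1: S = E(K, 0xCF) = 0x74; 0xFD ⊕ 0x74 = 0x89.
C2: S = E(K, 0x74) = 0x19; 0x36 ⊕ 0x19 = 0x2F.

C2 = 0x2F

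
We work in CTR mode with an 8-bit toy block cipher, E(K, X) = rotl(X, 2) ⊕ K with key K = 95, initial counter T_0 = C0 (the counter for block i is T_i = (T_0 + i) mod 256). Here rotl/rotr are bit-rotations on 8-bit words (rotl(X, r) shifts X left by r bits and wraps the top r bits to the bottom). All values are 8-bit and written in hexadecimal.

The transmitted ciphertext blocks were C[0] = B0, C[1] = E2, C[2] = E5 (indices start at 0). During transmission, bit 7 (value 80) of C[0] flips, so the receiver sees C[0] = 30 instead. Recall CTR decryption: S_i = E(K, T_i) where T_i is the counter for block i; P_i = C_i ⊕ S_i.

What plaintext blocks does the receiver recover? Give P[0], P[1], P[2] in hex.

P[0] = A6, P[1] = 70, P[2] = 7B

Only C[0] changed, to 30. In CTR, a change in C_i flips the same bit in P_i only; the keystream is unaffected. Decrypting the received ciphertext:
P[0]: T = C0, S = E(K, T) = 96; 30 ⊕ 96 = A6.
P[1]: T = C1, S = E(K, T) = 92; E2 ⊕ 92 = 70.
P[2]: T = C2, S = E(K, T) = 9E; E5 ⊕ 9E = 7B.
Blocks that differ from the original plaintext: P[0].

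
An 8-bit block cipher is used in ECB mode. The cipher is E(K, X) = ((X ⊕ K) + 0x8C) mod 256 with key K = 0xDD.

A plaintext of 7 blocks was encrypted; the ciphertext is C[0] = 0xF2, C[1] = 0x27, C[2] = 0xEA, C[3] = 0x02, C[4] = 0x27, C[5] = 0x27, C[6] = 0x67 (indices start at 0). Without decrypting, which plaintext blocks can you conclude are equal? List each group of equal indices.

P[1] = P[4] = P[5]

ECB encrypts each block independently with the same key, so equal ciphertext blocks imply equal plaintext blocks.
C[1] = C[4] = C[5] = 0x27, so P[1] = P[4] = P[5].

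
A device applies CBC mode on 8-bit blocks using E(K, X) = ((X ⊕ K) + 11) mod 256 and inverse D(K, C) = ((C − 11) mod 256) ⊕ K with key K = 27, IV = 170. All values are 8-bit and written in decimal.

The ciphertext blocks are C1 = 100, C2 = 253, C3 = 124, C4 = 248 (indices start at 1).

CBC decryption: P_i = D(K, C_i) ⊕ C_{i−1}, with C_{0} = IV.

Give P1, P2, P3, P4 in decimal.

P1: D(K, 100) = 66; 66 ⊕ 170 = 232.
P2: D(K, 253) = 233; 233 ⊕ 100 = 141.
P3: D(K, 124) = 106; 106 ⊕ 253 = 151.
P4: D(K, 248) = 246; 246 ⊕ 124 = 138.

P1 = 232, P2 = 141, P3 = 151, P4 = 138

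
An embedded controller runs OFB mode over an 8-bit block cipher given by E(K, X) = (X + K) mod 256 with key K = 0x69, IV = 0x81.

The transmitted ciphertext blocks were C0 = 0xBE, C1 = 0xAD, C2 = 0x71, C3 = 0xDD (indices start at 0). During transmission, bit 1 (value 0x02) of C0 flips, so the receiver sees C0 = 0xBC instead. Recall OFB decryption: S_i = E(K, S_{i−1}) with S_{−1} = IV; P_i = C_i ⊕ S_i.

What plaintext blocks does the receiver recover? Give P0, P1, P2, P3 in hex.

P0 = 0x56, P1 = 0xFE, P2 = 0xCD, P3 = 0xF8

Only C0 changed, to 0xBC. In OFB, a change in C_i flips the same bit in P_i only; the keystream is unaffected. Decrypting the received ciphertext:
P0: S = E(K, 0x81) = 0xEA; 0xBC ⊕ 0xEA = 0x56.
P1: S = E(K, 0xEA) = 0x53; 0xAD ⊕ 0x53 = 0xFE.
P2: S = E(K, 0x53) = 0xBC; 0x71 ⊕ 0xBC = 0xCD.
P3: S = E(K, 0xBC) = 0x25; 0xDD ⊕ 0x25 = 0xF8.
Blocks that differ from the original plaintext: P0.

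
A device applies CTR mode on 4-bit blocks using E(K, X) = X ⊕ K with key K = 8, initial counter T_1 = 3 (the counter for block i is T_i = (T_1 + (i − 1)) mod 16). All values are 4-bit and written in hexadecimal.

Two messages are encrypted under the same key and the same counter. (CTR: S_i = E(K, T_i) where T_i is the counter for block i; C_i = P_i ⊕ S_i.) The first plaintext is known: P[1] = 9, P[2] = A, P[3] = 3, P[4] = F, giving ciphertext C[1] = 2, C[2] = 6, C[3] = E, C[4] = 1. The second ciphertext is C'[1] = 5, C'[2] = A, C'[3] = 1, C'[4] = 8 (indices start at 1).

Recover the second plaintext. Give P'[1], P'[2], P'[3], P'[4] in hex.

P'[1] = E, P'[2] = 6, P'[3] = C, P'[4] = 6

In CTR with a reused counter, both messages share the same keystream S_i, so C_i ⊕ C'_i = P_i ⊕ P'_i and thus P'_i = P_i ⊕ C_i ⊕ C'_i.
P'[1]: 9 ⊕ 2 ⊕ 5 = E.
P'[2]: A ⊕ 6 ⊕ A = 6.
P'[3]: 3 ⊕ E ⊕ 1 = C.
P'[4]: F ⊕ 1 ⊕ 8 = 6.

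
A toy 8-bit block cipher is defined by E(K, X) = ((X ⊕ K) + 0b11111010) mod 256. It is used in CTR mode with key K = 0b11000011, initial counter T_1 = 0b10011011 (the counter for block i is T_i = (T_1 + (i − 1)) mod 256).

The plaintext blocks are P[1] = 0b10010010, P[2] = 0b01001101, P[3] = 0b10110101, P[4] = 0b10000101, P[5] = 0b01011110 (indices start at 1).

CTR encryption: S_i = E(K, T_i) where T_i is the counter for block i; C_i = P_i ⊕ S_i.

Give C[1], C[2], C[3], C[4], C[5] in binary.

C[1] = 0b11000000, C[2] = 0b00010100, C[3] = 0b11101101, C[4] = 0b11010010, C[5] = 0b00001000

C[1]: T = 0b10011011, S = E(K, T) = 0b01010010; 0b10010010 ⊕ 0b01010010 = 0b11000000.
C[2]: T = 0b10011100, S = E(K, T) = 0b01011001; 0b01001101 ⊕ 0b01011001 = 0b00010100.
C[3]: T = 0b10011101, S = E(K, T) = 0b01011000; 0b10110101 ⊕ 0b01011000 = 0b11101101.
C[4]: T = 0b10011110, S = E(K, T) = 0b01010111; 0b10000101 ⊕ 0b01010111 = 0b11010010.
C[5]: T = 0b10011111, S = E(K, T) = 0b01010110; 0b01011110 ⊕ 0b01010110 = 0b00001000.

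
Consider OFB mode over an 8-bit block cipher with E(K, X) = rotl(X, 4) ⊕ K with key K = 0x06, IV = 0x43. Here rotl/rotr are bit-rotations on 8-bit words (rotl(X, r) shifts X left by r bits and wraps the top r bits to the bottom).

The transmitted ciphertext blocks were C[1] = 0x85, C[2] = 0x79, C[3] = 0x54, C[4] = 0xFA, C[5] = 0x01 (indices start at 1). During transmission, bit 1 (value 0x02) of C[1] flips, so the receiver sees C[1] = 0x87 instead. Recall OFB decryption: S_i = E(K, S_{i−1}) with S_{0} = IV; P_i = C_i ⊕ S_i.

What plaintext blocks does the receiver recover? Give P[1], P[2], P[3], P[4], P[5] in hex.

P[1] = 0xB5, P[2] = 0x5C, P[3] = 0x00, P[4] = 0xB9, P[5] = 0x33

Only C[1] changed, to 0x87. In OFB, a change in C_i flips the same bit in P_i only; the keystream is unaffected. Decrypting the received ciphertext:
P[1]: S = E(K, 0x43) = 0x32; 0x87 ⊕ 0x32 = 0xB5.
P[2]: S = E(K, 0x32) = 0x25; 0x79 ⊕ 0x25 = 0x5C.
P[3]: S = E(K, 0x25) = 0x54; 0x54 ⊕ 0x54 = 0x00.
P[4]: S = E(K, 0x54) = 0x43; 0xFA ⊕ 0x43 = 0xB9.
P[5]: S = E(K, 0x43) = 0x32; 0x01 ⊕ 0x32 = 0x33.
Blocks that differ from the original plaintext: P[1].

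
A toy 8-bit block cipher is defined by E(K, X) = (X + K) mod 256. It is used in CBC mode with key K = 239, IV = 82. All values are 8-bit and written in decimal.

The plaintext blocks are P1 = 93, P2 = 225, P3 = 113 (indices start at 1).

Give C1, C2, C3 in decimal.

CBC encryption: C_i = E(K, P_i ⊕ C_{i−1}), with C_{0} = IV.
C1: P1 ⊕ 82 = 15; E(K, 15) = 254.
C2: P2 ⊕ 254 = 31; E(K, 31) = 14.
C3: P3 ⊕ 14 = 127; E(K, 127) = 110.

C1 = 254, C2 = 14, C3 = 110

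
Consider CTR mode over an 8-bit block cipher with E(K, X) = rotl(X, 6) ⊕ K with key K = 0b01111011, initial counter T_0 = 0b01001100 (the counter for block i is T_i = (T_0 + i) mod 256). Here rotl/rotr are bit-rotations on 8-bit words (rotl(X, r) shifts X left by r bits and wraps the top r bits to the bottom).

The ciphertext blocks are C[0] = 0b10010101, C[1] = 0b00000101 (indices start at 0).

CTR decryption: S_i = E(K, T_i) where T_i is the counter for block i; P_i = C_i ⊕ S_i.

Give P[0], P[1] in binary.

P[0] = 0b11111101, P[1] = 0b00101101

P[0]: T = 0b01001100, S = E(K, T) = 0b01101000; 0b10010101 ⊕ 0b01101000 = 0b11111101.
P[1]: T = 0b01001101, S = E(K, T) = 0b00101000; 0b00000101 ⊕ 0b00101000 = 0b00101101.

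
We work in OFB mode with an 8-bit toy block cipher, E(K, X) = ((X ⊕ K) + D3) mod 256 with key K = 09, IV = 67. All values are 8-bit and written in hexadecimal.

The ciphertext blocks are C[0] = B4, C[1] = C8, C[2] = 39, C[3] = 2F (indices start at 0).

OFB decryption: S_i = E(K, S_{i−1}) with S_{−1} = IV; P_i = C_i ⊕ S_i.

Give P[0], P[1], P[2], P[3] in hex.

P[0] = F5, P[1] = D3, P[2] = DC, P[3] = 90

P[0]: S = E(K, 67) = 41; B4 ⊕ 41 = F5.
P[1]: S = E(K, 41) = 1B; C8 ⊕ 1B = D3.
P[2]: S = E(K, 1B) = E5; 39 ⊕ E5 = DC.
P[3]: S = E(K, E5) = BF; 2F ⊕ BF = 90.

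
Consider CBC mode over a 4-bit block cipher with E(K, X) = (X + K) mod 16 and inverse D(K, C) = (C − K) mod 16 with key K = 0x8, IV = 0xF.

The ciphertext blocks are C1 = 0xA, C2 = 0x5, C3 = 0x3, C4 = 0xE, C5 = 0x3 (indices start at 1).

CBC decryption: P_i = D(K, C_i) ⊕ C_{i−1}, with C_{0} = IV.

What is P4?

P4 = 0x5

P4: D(K, 0xE) = 0x6; 0x6 ⊕ 0x3 = 0x5.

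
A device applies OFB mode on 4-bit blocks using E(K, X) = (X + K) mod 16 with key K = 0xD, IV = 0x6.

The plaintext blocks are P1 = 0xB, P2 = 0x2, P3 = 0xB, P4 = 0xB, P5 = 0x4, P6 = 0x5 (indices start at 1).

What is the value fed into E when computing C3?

OFB encryption: S_i = E(K, S_{i−1}) with S_{0} = IV; C_i = P_i ⊕ S_i.
C1: S = E(K, 0x6) = 0x3; 0xB ⊕ 0x3 = 0x8.
C2: S = E(K, 0x3) = 0x0; 0x2 ⊕ 0x0 = 0x2.
C3: S = E(K, 0x0) = 0xD; 0xB ⊕ 0xD = 0x6.
So the input to E for block 3 is 0x0.

0x0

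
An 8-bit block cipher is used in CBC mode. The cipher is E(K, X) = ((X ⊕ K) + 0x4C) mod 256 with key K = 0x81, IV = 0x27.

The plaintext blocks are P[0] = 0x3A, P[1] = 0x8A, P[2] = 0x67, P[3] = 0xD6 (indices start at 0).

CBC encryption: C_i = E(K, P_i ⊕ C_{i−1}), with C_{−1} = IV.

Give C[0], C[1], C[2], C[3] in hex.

C[0]: P[0] ⊕ 0x27 = 0x1D; E(K, 0x1D) = 0xE8.
C[1]: P[1] ⊕ 0xE8 = 0x62; E(K, 0x62) = 0x2F.
C[2]: P[2] ⊕ 0x2F = 0x48; E(K, 0x48) = 0x15.
C[3]: P[3] ⊕ 0x15 = 0xC3; E(K, 0xC3) = 0x8E.

C[0] = 0xE8, C[1] = 0x2F, C[2] = 0x15, C[3] = 0x8E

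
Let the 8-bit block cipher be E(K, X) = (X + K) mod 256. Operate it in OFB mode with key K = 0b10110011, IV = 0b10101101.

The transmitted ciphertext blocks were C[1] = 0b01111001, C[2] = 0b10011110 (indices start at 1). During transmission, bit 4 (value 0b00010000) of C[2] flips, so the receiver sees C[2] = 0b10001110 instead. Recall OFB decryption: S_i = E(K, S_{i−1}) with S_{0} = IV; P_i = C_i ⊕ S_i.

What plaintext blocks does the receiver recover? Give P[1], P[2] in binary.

Only C[2] changed, to 0b10001110. In OFB, a change in C_i flips the same bit in P_i only; the keystream is unaffected. Decrypting the received ciphertext:
P[1]: S = E(K, 0b10101101) = 0b01100000; 0b01111001 ⊕ 0b01100000 = 0b00011001.
P[2]: S = E(K, 0b01100000) = 0b00010011; 0b10001110 ⊕ 0b00010011 = 0b10011101.
Blocks that differ from the original plaintext: P[2].

P[1] = 0b00011001, P[2] = 0b10011101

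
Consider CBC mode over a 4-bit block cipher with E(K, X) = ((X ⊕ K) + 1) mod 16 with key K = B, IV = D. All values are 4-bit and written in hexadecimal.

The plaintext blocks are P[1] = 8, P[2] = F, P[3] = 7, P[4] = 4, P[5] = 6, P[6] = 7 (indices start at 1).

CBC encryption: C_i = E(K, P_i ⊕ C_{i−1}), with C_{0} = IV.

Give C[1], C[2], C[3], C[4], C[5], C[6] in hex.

C[1]: P[1] ⊕ D = 5; E(K, 5) = F.
C[2]: P[2] ⊕ F = 0; E(K, 0) = C.
C[3]: P[3] ⊕ C = B; E(K, B) = 1.
C[4]: P[4] ⊕ 1 = 5; E(K, 5) = F.
C[5]: P[5] ⊕ F = 9; E(K, 9) = 3.
C[6]: P[6] ⊕ 3 = 4; E(K, 4) = 0.

C[1] = F, C[2] = C, C[3] = 1, C[4] = F, C[5] = 3, C[6] = 0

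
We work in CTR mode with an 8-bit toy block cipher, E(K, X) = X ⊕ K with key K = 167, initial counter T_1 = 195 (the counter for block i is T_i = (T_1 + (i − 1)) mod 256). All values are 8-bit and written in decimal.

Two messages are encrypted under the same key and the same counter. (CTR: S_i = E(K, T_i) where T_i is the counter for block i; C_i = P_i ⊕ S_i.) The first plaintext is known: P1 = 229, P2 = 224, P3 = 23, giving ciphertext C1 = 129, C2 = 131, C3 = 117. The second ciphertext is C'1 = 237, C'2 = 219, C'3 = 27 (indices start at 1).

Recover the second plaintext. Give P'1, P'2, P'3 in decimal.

In CTR with a reused counter, both messages share the same keystream S_i, so C_i ⊕ C'_i = P_i ⊕ P'_i and thus P'_i = P_i ⊕ C_i ⊕ C'_i.
P'1: 229 ⊕ 129 ⊕ 237 = 137.
P'2: 224 ⊕ 131 ⊕ 219 = 184.
P'3: 23 ⊕ 117 ⊕ 27 = 121.

P'1 = 137, P'2 = 184, P'3 = 121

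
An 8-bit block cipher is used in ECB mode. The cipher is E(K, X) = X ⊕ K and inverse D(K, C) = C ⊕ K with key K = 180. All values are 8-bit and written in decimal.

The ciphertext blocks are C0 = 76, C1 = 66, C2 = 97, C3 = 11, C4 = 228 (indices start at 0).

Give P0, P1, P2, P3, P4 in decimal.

ECB decryption: P_i = D(K, C_i).
P0: D(K, 76) = 248.
P1: D(K, 66) = 246.
P2: D(K, 97) = 213.
P3: D(K, 11) = 191.
P4: D(K, 228) = 80.

P0 = 248, P1 = 246, P2 = 213, P3 = 191, P4 = 80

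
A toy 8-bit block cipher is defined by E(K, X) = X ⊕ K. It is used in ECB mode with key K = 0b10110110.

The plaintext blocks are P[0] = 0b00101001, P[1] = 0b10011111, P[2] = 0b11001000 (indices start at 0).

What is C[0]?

ECB encryption: C_i = E(K, P_i).
C[0]: E(K, 0b00101001) = 0b10011111.

C[0] = 0b10011111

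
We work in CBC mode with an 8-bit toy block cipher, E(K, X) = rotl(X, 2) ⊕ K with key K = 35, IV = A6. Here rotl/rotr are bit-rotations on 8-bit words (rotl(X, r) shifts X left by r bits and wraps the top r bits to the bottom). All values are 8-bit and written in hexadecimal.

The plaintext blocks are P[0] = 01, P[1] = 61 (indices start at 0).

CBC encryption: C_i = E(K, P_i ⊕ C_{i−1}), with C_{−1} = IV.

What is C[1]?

C[0]: P[0] ⊕ A6 = A7; E(K, A7) = AB.
C[1]: P[1] ⊕ AB = CA; E(K, CA) = 1E.

C[1] = 1E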